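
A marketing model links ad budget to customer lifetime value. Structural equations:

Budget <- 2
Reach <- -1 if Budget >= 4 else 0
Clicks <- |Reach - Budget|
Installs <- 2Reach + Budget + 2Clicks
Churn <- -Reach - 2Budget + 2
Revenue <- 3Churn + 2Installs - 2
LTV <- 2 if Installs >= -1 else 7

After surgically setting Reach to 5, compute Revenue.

Under do(Reach=5), the mechanism Reach <- -1 if Budget >= 4 else 0 is discarded; Reach is fixed at 5.
Clicks = |Reach - Budget|  [with Reach=5, Budget=2]  = 3
Installs = 2Reach + Budget + 2Clicks  [with Reach=5, Budget=2, Clicks=3]  = 18
Churn = -Reach - 2Budget + 2  [with Reach=5, Budget=2]  = -7
Revenue = 3Churn + 2Installs - 2  [with Churn=-7, Installs=18]  = 13

13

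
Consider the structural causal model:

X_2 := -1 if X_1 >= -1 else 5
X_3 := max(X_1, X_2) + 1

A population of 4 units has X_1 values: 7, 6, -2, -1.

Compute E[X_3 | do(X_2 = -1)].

The intervention sets X_2=-1 in all 4 units regardless of X_1. Recomputing X_3 per unit gives 8, 7, 0, 0; average 3.75.

3.75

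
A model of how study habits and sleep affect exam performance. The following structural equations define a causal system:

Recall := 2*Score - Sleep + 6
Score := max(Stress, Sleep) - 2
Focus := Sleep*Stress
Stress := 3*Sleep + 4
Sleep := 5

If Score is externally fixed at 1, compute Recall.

Intervening sets Score = 1 and removes its equation (Score := max(Stress, Sleep) - 2).
Recall = 2*Score - Sleep + 6  [with Score=1, Sleep=5]  = 3

3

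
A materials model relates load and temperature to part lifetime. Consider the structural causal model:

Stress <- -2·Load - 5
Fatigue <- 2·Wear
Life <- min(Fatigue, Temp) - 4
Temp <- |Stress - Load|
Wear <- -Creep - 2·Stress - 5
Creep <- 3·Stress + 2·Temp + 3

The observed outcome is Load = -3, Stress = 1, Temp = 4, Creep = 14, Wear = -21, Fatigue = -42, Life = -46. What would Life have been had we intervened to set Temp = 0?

The intervention breaks the incoming arrows to Temp: Temp <- |Stress - Load| no longer applies, and Temp = 0.
Stress = -2·Load - 5  [with Load=-3]  = 1
Creep = 3·Stress + 2·Temp + 3  [with Stress=1, Temp=0]  = 6
Wear = -Creep - 2·Stress - 5  [with Creep=6, Stress=1]  = -13
Fatigue = 2·Wear  [with Wear=-13]  = -26
Life = min(Fatigue, Temp) - 4  [with Fatigue=-26, Temp=0]  = -30

-30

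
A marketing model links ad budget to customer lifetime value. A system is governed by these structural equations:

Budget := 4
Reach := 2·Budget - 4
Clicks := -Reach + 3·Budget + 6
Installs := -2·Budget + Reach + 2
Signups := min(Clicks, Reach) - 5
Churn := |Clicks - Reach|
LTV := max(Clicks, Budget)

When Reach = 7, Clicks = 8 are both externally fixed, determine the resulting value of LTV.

Under do(Reach = 7, Clicks = 8), each intervened variable's structural equation is replaced by its fixed value.
LTV = max(Clicks, Budget)  [with Clicks=8, Budget=4]  = 8

8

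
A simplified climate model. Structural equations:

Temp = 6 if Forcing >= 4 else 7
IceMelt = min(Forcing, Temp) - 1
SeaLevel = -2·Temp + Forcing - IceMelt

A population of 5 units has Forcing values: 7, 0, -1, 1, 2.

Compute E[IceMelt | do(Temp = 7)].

0.8

Every unit gets Temp=7 under the intervention. IceMelt values become 6, -1, -2, 0, 1; E[IceMelt|do(Temp=7)] = 0.8.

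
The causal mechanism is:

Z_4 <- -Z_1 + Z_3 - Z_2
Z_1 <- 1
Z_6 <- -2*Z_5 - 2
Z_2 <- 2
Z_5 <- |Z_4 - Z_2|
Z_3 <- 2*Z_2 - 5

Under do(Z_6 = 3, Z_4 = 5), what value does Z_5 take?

Setting Z_6 = 3, Z_4 = 5 by intervention discards those variables' equations.
Z_5 = |Z_4 - Z_2|  [with Z_4=5, Z_2=2]  = 3

3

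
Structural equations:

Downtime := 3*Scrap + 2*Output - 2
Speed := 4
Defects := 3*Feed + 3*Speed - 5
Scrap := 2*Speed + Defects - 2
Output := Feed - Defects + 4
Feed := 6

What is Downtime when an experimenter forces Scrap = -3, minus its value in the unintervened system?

-102

Under do(Scrap=-3), the mechanism Scrap := 2*Speed + Defects - 2 is discarded; Scrap is fixed at -3.
Defects = 3*Feed + 3*Speed - 5  [with Feed=6, Speed=4]  = 25
Output = Feed - Defects + 4  [with Feed=6, Defects=25]  = -15
Downtime = 3*Scrap + 2*Output - 2  [with Scrap=-3, Output=-15]  = -41
Without intervention: Defects = 3*Feed + 3*Speed - 5  [with Feed=6, Speed=4]  = 25; Scrap = 2*Speed + Defects - 2  [with Speed=4, Defects=25]  = 31; Output = Feed - Defects + 4  [with Feed=6, Defects=25]  = -15; Downtime = 3*Scrap + 2*Output - 2  [with Scrap=31, Output=-15]  = 61.
Change = -41 − 61 = -102.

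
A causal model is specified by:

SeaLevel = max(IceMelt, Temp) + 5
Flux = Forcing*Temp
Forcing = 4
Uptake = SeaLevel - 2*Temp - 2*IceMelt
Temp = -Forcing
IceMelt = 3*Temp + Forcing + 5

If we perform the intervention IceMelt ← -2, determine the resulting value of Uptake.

15

The intervention breaks the incoming arrows to IceMelt: IceMelt = 3*Temp + Forcing + 5 no longer applies, and IceMelt = -2.
Temp = -Forcing  [with Forcing=4]  = -4
SeaLevel = max(IceMelt, Temp) + 5  [with IceMelt=-2, Temp=-4]  = 3
Uptake = SeaLevel - 2*Temp - 2*IceMelt  [with SeaLevel=3, Temp=-4, IceMelt=-2]  = 15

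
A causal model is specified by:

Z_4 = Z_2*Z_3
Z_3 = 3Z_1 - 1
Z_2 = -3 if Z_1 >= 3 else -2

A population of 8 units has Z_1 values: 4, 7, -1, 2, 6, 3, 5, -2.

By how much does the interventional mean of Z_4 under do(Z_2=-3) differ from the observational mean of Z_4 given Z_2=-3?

18

do(Z_2=-3) breaks Z_2's dependence on Z_1. With Z_2=-3 fixed, Z_4 across the units is -33, -60, 12, -15, -51, -24, -42, 21, mean -24.
E[Z_4|Z_2=-3] averages over only the 5 units with Z_2=-3 (Z_1 = 4, 7, 6, 3, 5): Z_4 = -33, -60, -51, -24, -42, mean -42.
Difference = -24 − (-42) = 18.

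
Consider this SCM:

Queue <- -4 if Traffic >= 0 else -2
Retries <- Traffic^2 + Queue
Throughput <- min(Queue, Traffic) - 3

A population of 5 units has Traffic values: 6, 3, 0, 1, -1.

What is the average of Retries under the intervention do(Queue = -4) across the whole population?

5.4

Under do(Queue=-4), Queue's equation is replaced by Queue=-4 for every unit. Per-unit Retries: 32, 5, -4, -3, -3. Mean = 5.4.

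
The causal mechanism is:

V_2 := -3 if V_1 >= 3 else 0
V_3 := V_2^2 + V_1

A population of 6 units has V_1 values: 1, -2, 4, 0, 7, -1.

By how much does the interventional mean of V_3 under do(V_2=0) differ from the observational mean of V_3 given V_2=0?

2

Under do(V_2=0), V_2's equation is replaced by V_2=0 for every unit. Per-unit V_3: 1, -2, 4, 0, 7, -1. Mean = 1.5.
Conditioning on V_2=0 selects the 4 unit(s) with V_1 ∈ {1, -2, 0, -1}. Their V_3 values: 1, -2, 0, -1. Mean = -0.5.
Difference = 1.5 − (-0.5) = 2.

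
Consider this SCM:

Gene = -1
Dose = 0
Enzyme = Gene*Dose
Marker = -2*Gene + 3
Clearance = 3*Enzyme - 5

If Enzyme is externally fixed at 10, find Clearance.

do(Enzyme=10) replaces the equation Enzyme = Gene*Dose with the constant Enzyme = 10.
Clearance = 3*Enzyme - 5  [with Enzyme=10]  = 25

25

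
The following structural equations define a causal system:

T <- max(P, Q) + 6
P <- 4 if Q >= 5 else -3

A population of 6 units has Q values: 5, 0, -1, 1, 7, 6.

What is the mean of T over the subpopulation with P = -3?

6

Observing P=-3 restricts to units where P's equation naturally yields -3: Q ∈ {0, -1, 1}. In that subpopulation T = 6, 5, 7, mean 6.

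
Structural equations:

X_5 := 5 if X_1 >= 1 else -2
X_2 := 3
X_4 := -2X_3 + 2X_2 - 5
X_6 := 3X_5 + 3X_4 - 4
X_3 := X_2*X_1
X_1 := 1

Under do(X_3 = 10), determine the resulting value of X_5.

do(X_3=10) replaces the equation X_3 := X_2*X_1 with the constant X_3 = 10.
X_5 is not downstream of the intervention, so its value is determined by the original equations.
X_5 = 5 if X_1 >= 1 else -2  [with X_1=1]  = 5

5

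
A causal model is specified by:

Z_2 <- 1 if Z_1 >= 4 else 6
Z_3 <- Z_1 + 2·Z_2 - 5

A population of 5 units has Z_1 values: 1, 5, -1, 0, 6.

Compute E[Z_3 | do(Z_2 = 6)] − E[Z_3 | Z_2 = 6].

2.2

Under do(Z_2=6), Z_2's equation is replaced by Z_2=6 for every unit. Per-unit Z_3: 8, 12, 6, 7, 13. Mean = 9.2.
Conditioning on Z_2=6 selects the 3 unit(s) with Z_1 ∈ {1, -1, 0}. Their Z_3 values: 8, 6, 7. Mean = 7.
Difference = 9.2 − 7 = 2.2.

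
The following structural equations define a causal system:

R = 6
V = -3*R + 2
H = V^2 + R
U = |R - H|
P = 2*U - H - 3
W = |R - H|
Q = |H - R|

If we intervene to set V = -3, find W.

9

Under do(V=-3), the mechanism V = -3*R + 2 is discarded; V is fixed at -3.
H = V^2 + R  [with V=-3, R=6]  = 15
W = |R - H|  [with R=6, H=15]  = 9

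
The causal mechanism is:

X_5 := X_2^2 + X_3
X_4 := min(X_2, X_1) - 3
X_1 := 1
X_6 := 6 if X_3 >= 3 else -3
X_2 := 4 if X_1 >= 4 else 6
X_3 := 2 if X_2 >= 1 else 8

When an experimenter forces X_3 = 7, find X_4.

The intervention breaks the incoming arrows to X_3: X_3 := 2 if X_2 >= 1 else 8 no longer applies, and X_3 = 7.
X_4 is not downstream of the intervention, so its value is determined by the original equations.
X_2 = 4 if X_1 >= 4 else 6  [with X_1=1]  = 6
X_4 = min(X_2, X_1) - 3  [with X_2=6, X_1=1]  = -2

-2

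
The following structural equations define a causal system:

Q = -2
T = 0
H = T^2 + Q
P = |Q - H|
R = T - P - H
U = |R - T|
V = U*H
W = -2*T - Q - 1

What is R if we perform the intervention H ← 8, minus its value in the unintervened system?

do(H=8) replaces the equation H = T^2 + Q with the constant H = 8.
P = |Q - H|  [with Q=-2, H=8]  = 10
R = T - P - H  [with T=0, P=10, H=8]  = -18
Without intervention: H = T^2 + Q  [with T=0, Q=-2]  = -2; P = |Q - H|  [with Q=-2, H=-2]  = 0; R = T - P - H  [with T=0, P=0, H=-2]  = 2.
Change = -18 − 2 = -20.

-20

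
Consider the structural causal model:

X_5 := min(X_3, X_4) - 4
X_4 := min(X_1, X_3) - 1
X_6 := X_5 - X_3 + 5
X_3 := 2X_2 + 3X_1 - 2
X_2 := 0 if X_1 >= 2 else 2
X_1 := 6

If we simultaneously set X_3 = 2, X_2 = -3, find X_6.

Setting X_3 = 2, X_2 = -3 by intervention discards those variables' equations.
X_4 = min(X_1, X_3) - 1  [with X_1=6, X_3=2]  = 1
X_5 = min(X_3, X_4) - 4  [with X_3=2, X_4=1]  = -3
X_6 = X_5 - X_3 + 5  [with X_5=-3, X_3=2]  = 0

0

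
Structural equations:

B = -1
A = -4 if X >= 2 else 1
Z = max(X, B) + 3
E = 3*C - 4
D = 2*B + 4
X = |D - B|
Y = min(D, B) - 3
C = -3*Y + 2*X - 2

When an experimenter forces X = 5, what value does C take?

Under do(X=5), the mechanism X = |D - B| is discarded; X is fixed at 5.
D = 2*B + 4  [with B=-1]  = 2
Y = min(D, B) - 3  [with D=2, B=-1]  = -4
C = -3*Y + 2*X - 2  [with Y=-4, X=5]  = 20

20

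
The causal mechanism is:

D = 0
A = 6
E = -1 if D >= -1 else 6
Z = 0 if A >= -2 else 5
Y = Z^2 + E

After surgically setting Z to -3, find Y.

8

Intervening sets Z = -3 and removes its equation (Z = 0 if A >= -2 else 5).
E = -1 if D >= -1 else 6  [with D=0]  = -1
Y = Z^2 + E  [with Z=-3, E=-1]  = 8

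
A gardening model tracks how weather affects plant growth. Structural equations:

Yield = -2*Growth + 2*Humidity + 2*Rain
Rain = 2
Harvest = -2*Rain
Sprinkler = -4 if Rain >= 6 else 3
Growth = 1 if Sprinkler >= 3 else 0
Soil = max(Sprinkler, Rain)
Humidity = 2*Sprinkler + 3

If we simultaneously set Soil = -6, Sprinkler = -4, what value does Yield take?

-6

Setting Soil = -6, Sprinkler = -4 by intervention discards those variables' equations.
Growth = 1 if Sprinkler >= 3 else 0  [with Sprinkler=-4]  = 0
Humidity = 2*Sprinkler + 3  [with Sprinkler=-4]  = -5
Yield = -2*Growth + 2*Humidity + 2*Rain  [with Growth=0, Humidity=-5, Rain=2]  = -6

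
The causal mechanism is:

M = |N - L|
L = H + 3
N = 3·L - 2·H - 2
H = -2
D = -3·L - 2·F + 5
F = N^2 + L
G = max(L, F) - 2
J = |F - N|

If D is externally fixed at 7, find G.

24

do(D=7) replaces the equation D = -3·L - 2·F + 5 with the constant D = 7.
G is not downstream of the intervention, so its value is determined by the original equations.
L = H + 3  [with H=-2]  = 1
N = 3·L - 2·H - 2  [with L=1, H=-2]  = 5
F = N^2 + L  [with N=5, L=1]  = 26
G = max(L, F) - 2  [with L=1, F=26]  = 24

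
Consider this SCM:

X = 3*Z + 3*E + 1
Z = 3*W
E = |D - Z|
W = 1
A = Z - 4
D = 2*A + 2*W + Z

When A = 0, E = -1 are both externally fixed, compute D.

The joint intervention fixes A = 0, E = -1, removing each variable's own equation.
Z = 3*W  [with W=1]  = 3
D = 2*A + 2*W + Z  [with A=0, W=1, Z=3]  = 5

5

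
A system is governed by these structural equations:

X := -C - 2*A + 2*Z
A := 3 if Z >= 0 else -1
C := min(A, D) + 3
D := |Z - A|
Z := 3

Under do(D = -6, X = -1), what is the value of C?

-3

The joint intervention fixes D = -6, X = -1, removing each variable's own equation.
A = 3 if Z >= 0 else -1  [with Z=3]  = 3
C = min(A, D) + 3  [with A=3, D=-6]  = -3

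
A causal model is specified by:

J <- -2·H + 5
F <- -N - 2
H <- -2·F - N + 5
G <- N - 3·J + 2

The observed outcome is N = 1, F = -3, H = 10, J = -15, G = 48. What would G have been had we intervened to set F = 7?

do(F=7) replaces the equation F <- -N - 2 with the constant F = 7.
H = -2·F - N + 5  [with F=7, N=1]  = -10
J = -2·H + 5  [with H=-10]  = 25
G = N - 3·J + 2  [with N=1, J=25]  = -72

-72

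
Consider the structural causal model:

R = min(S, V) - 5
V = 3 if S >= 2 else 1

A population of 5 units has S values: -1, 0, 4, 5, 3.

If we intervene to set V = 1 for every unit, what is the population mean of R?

The intervention sets V=1 in all 5 units regardless of S. Recomputing R per unit gives -6, -5, -4, -4, -4; average -4.6.

-4.6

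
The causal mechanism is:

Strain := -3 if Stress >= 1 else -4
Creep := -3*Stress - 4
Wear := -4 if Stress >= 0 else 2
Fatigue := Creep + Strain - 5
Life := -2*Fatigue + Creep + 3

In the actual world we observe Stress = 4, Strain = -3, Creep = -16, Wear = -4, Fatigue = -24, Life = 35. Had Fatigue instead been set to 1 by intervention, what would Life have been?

-15

The intervention breaks the incoming arrows to Fatigue: Fatigue := Creep + Strain - 5 no longer applies, and Fatigue = 1.
Creep = -3*Stress - 4  [with Stress=4]  = -16
Life = -2*Fatigue + Creep + 3  [with Fatigue=1, Creep=-16]  = -15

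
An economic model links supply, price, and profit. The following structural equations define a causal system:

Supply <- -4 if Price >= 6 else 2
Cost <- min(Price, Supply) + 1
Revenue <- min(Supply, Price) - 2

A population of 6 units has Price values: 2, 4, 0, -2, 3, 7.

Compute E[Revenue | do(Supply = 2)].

-1

do(Supply=2) breaks Supply's dependence on Price. With Supply=2 fixed, Revenue across the units is 0, 0, -2, -4, 0, 0, mean -1.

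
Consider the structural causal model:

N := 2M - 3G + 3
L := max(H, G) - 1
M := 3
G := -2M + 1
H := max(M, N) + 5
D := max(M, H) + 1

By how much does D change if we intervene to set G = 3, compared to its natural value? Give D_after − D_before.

do(G=3) replaces the equation G := -2M + 1 with the constant G = 3.
N = 2M - 3G + 3  [with M=3, G=3]  = 0
H = max(M, N) + 5  [with M=3, N=0]  = 8
D = max(M, H) + 1  [with M=3, H=8]  = 9
Without intervention: G = -2M + 1  [with M=3]  = -5; N = 2M - 3G + 3  [with M=3, G=-5]  = 24; H = max(M, N) + 5  [with M=3, N=24]  = 29; D = max(M, H) + 1  [with M=3, H=29]  = 30.
Change = 9 − 30 = -21.

-21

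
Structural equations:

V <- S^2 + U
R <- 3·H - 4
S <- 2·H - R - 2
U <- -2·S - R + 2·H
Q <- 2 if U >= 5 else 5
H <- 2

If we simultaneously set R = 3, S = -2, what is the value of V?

Under do(R = 3, S = -2), each intervened variable's structural equation is replaced by its fixed value.
U = -2·S - R + 2·H  [with S=-2, R=3, H=2]  = 5
V = S^2 + U  [with S=-2, U=5]  = 9

9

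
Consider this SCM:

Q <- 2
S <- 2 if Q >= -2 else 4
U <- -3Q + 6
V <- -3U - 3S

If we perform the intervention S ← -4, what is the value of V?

Under do(S=-4), the mechanism S <- 2 if Q >= -2 else 4 is discarded; S is fixed at -4.
U = -3Q + 6  [with Q=2]  = 0
V = -3U - 3S  [with U=0, S=-4]  = 12

12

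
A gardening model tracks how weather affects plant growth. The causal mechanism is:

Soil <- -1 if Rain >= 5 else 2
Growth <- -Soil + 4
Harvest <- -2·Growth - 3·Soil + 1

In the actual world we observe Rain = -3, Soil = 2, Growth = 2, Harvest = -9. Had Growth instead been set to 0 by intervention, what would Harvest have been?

The intervention breaks the incoming arrows to Growth: Growth <- -Soil + 4 no longer applies, and Growth = 0.
Soil = -1 if Rain >= 5 else 2  [with Rain=-3]  = 2
Harvest = -2·Growth - 3·Soil + 1  [with Growth=0, Soil=2]  = -5

-5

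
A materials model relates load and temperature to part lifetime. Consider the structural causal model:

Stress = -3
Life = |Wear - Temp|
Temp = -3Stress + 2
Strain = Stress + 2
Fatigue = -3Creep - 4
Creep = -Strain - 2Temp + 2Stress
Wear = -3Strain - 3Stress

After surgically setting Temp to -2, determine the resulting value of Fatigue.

The intervention breaks the incoming arrows to Temp: Temp = -3Stress + 2 no longer applies, and Temp = -2.
Strain = Stress + 2  [with Stress=-3]  = -1
Creep = -Strain - 2Temp + 2Stress  [with Strain=-1, Temp=-2, Stress=-3]  = -1
Fatigue = -3Creep - 4  [with Creep=-1]  = -1

-1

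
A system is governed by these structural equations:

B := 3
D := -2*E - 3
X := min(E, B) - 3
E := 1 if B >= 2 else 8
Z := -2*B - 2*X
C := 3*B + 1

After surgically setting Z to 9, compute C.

10

do(Z=9) replaces the equation Z := -2*B - 2*X with the constant Z = 9.
C is not downstream of the intervention, so its value is determined by the original equations.
C = 3*B + 1  [with B=3]  = 10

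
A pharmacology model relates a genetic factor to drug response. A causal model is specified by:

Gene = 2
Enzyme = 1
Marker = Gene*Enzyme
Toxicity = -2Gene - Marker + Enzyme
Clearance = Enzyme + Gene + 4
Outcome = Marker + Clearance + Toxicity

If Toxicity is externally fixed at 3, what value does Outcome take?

Under do(Toxicity=3), the mechanism Toxicity = -2Gene - Marker + Enzyme is discarded; Toxicity is fixed at 3.
Marker = Gene*Enzyme  [with Gene=2, Enzyme=1]  = 2
Clearance = Enzyme + Gene + 4  [with Enzyme=1, Gene=2]  = 7
Outcome = Marker + Clearance + Toxicity  [with Marker=2, Clearance=7, Toxicity=3]  = 12

12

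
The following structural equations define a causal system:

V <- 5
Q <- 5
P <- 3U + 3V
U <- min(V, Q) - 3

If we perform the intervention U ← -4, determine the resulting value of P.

3

The intervention breaks the incoming arrows to U: U <- min(V, Q) - 3 no longer applies, and U = -4.
P = 3U + 3V  [with U=-4, V=5]  = 3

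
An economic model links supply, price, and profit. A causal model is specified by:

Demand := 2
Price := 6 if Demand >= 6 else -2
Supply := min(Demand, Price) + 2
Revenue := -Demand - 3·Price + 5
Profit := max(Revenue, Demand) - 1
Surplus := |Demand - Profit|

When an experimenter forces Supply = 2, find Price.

-2

Under do(Supply=2), the mechanism Supply := min(Demand, Price) + 2 is discarded; Supply is fixed at 2.
Since Price is not a descendant of the intervened variable, it is unaffected.
Price = 6 if Demand >= 6 else -2  [with Demand=2]  = -2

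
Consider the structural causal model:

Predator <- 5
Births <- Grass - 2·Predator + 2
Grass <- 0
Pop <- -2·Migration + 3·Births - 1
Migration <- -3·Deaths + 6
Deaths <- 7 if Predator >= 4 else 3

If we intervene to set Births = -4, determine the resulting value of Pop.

17

The intervention breaks the incoming arrows to Births: Births <- Grass - 2·Predator + 2 no longer applies, and Births = -4.
Deaths = 7 if Predator >= 4 else 3  [with Predator=5]  = 7
Migration = -3·Deaths + 6  [with Deaths=7]  = -15
Pop = -2·Migration + 3·Births - 1  [with Migration=-15, Births=-4]  = 17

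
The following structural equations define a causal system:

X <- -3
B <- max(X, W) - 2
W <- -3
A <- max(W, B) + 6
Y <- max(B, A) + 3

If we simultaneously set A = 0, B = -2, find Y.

The joint intervention fixes A = 0, B = -2, removing each variable's own equation.
Y = max(B, A) + 3  [with B=-2, A=0]  = 3

3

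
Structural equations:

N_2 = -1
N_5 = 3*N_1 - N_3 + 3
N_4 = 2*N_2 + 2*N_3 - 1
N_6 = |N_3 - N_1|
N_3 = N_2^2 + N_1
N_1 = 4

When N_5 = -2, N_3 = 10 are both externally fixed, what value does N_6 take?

6

The joint intervention fixes N_5 = -2, N_3 = 10, removing each variable's own equation.
N_6 = |N_3 - N_1|  [with N_3=10, N_1=4]  = 6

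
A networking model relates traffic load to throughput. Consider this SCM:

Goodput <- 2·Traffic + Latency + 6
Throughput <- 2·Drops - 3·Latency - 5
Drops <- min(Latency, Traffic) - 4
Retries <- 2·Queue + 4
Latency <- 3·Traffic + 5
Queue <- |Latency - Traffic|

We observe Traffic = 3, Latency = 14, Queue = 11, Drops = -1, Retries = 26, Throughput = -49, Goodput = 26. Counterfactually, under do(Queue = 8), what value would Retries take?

do(Queue=8) replaces the equation Queue <- |Latency - Traffic| with the constant Queue = 8.
Retries = 2·Queue + 4  [with Queue=8]  = 20

20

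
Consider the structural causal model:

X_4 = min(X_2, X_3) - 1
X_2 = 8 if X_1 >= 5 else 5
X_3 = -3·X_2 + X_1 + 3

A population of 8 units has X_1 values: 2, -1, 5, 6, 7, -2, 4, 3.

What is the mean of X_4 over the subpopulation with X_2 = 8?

Observing X_2=8 restricts to units where X_2's equation naturally yields 8: X_1 ∈ {5, 6, 7}. In that subpopulation X_4 = -17, -16, -15, mean -16.

-16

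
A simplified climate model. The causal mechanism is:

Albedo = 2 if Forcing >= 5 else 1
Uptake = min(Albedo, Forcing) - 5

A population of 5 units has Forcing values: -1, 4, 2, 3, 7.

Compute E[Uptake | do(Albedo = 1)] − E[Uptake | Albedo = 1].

Every unit gets Albedo=1 under the intervention. Uptake values become -6, -4, -4, -4, -4; E[Uptake|do(Albedo=1)] = -4.4.
Conditioning on Albedo=1 selects the 4 unit(s) with Forcing ∈ {-1, 4, 2, 3}. Their Uptake values: -6, -4, -4, -4. Mean = -4.5.
Difference = -4.4 − (-4.5) = 0.1.

0.1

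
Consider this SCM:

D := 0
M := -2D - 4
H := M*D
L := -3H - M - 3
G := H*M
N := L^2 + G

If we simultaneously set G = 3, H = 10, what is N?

844

The joint intervention fixes G = 3, H = 10, removing each variable's own equation.
M = -2D - 4  [with D=0]  = -4
L = -3H - M - 3  [with H=10, M=-4]  = -29
N = L^2 + G  [with L=-29, G=3]  = 844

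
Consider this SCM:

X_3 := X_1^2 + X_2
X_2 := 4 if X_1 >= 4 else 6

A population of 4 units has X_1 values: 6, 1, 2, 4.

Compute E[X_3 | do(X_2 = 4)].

do(X_2=4) breaks X_2's dependence on X_1. With X_2=4 fixed, X_3 across the units is 40, 5, 8, 20, mean 18.25.

18.25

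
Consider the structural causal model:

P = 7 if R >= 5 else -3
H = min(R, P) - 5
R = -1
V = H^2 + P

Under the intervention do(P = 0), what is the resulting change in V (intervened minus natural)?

Under do(P=0), the mechanism P = 7 if R >= 5 else -3 is discarded; P is fixed at 0.
H = min(R, P) - 5  [with R=-1, P=0]  = -6
V = H^2 + P  [with H=-6, P=0]  = 36
Without intervention: P = 7 if R >= 5 else -3  [with R=-1]  = -3; H = min(R, P) - 5  [with R=-1, P=-3]  = -8; V = H^2 + P  [with H=-8, P=-3]  = 61.
Change = 36 − 61 = -25.

-25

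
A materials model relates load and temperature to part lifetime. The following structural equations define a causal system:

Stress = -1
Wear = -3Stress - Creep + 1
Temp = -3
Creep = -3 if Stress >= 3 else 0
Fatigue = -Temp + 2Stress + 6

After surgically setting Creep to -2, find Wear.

The intervention breaks the incoming arrows to Creep: Creep = -3 if Stress >= 3 else 0 no longer applies, and Creep = -2.
Wear = -3Stress - Creep + 1  [with Stress=-1, Creep=-2]  = 6

6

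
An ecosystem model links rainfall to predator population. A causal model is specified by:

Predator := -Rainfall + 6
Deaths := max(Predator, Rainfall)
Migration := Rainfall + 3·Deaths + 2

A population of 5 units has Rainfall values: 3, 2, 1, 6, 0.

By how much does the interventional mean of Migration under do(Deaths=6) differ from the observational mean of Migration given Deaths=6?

Under do(Deaths=6), Deaths's equation is replaced by Deaths=6 for every unit. Per-unit Migration: 23, 22, 21, 26, 20. Mean = 22.4.
E[Migration|Deaths=6] averages over only the 2 units with Deaths=6 (Rainfall = 6, 0): Migration = 26, 20, mean 23.
Difference = 22.4 − 23 = -0.6.

-0.6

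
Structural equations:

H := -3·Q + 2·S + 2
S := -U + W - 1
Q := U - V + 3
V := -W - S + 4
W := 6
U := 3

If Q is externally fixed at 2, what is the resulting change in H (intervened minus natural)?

24

The intervention breaks the incoming arrows to Q: Q := U - V + 3 no longer applies, and Q = 2.
S = -U + W - 1  [with U=3, W=6]  = 2
H = -3·Q + 2·S + 2  [with Q=2, S=2]  = 0
Without intervention: S = -U + W - 1  [with U=3, W=6]  = 2; V = -W - S + 4  [with W=6, S=2]  = -4; Q = U - V + 3  [with U=3, V=-4]  = 10; H = -3·Q + 2·S + 2  [with Q=10, S=2]  = -24.
Change = 0 − (-24) = 24.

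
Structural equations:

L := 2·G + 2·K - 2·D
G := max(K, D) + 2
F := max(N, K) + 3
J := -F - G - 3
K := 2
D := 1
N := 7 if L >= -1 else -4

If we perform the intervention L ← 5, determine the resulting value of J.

The intervention breaks the incoming arrows to L: L := 2·G + 2·K - 2·D no longer applies, and L = 5.
G = max(K, D) + 2  [with K=2, D=1]  = 4
N = 7 if L >= -1 else -4  [with L=5]  = 7
F = max(N, K) + 3  [with N=7, K=2]  = 10
J = -F - G - 3  [with F=10, G=4]  = -17

-17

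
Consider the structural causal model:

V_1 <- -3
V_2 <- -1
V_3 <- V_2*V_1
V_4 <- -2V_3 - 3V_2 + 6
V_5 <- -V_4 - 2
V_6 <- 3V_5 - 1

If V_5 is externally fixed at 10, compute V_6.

29

The intervention breaks the incoming arrows to V_5: V_5 <- -V_4 - 2 no longer applies, and V_5 = 10.
V_6 = 3V_5 - 1  [with V_5=10]  = 29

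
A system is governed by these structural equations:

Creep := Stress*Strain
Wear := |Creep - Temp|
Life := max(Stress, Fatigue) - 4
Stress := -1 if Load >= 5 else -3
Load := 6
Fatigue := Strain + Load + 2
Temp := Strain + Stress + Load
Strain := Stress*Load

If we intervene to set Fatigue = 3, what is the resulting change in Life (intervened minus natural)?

do(Fatigue=3) replaces the equation Fatigue := Strain + Load + 2 with the constant Fatigue = 3.
Stress = -1 if Load >= 5 else -3  [with Load=6]  = -1
Life = max(Stress, Fatigue) - 4  [with Stress=-1, Fatigue=3]  = -1
Without intervention: Stress = -1 if Load >= 5 else -3  [with Load=6]  = -1; Strain = Stress*Load  [with Stress=-1, Load=6]  = -6; Fatigue = Strain + Load + 2  [with Strain=-6, Load=6]  = 2; Life = max(Stress, Fatigue) - 4  [with Stress=-1, Fatigue=2]  = -2.
Change = -1 − (-2) = 1.

1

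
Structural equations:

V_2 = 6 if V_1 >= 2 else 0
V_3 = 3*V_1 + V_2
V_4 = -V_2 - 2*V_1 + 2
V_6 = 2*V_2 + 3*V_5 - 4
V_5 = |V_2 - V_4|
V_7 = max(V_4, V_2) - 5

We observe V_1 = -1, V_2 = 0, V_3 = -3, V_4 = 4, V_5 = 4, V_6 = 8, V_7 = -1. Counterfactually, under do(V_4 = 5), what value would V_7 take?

The intervention breaks the incoming arrows to V_4: V_4 = -V_2 - 2*V_1 + 2 no longer applies, and V_4 = 5.
V_2 = 6 if V_1 >= 2 else 0  [with V_1=-1]  = 0
V_7 = max(V_4, V_2) - 5  [with V_4=5, V_2=0]  = 0

0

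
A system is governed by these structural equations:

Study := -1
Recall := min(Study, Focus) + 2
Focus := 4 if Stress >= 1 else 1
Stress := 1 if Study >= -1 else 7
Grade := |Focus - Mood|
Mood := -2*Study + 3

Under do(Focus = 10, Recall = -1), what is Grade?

5

Setting Focus = 10, Recall = -1 by intervention discards those variables' equations.
Mood = -2*Study + 3  [with Study=-1]  = 5
Grade = |Focus - Mood|  [with Focus=10, Mood=5]  = 5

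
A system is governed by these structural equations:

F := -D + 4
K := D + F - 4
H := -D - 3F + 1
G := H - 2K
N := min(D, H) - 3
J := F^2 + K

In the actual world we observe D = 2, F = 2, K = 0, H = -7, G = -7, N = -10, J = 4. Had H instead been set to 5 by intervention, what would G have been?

5

Intervening sets H = 5 and removes its equation (H := -D - 3F + 1).
F = -D + 4  [with D=2]  = 2
K = D + F - 4  [with D=2, F=2]  = 0
G = H - 2K  [with H=5, K=0]  = 5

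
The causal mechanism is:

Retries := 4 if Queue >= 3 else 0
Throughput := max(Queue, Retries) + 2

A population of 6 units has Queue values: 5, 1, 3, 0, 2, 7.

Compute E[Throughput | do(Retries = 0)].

5

The intervention sets Retries=0 in all 6 units regardless of Queue. Recomputing Throughput per unit gives 7, 3, 5, 2, 4, 9; average 5.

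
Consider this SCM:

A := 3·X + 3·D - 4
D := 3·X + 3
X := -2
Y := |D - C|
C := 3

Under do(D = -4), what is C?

Under do(D=-4), the mechanism D := 3·X + 3 is discarded; D is fixed at -4.
Since C is not a descendant of the intervened variable, it is unaffected.

3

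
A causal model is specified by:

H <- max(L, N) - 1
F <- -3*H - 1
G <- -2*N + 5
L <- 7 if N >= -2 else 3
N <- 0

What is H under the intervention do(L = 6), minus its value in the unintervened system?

The intervention breaks the incoming arrows to L: L <- 7 if N >= -2 else 3 no longer applies, and L = 6.
H = max(L, N) - 1  [with L=6, N=0]  = 5
Without intervention: L = 7 if N >= -2 else 3  [with N=0]  = 7; H = max(L, N) - 1  [with L=7, N=0]  = 6.
Change = 5 − 6 = -1.

-1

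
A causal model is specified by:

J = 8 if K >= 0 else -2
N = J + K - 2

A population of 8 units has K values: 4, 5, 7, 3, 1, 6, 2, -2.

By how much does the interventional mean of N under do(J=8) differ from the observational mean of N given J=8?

-0.75

The intervention sets J=8 in all 8 units regardless of K. Recomputing N per unit gives 10, 11, 13, 9, 7, 12, 8, 4; average 9.25.
Observing J=8 restricts to units where J's equation naturally yields 8: K ∈ {4, 5, 7, 3, 1, 6, 2}. In that subpopulation N = 10, 11, 13, 9, 7, 12, 8, mean 10.
Difference = 9.25 − 10 = -0.75.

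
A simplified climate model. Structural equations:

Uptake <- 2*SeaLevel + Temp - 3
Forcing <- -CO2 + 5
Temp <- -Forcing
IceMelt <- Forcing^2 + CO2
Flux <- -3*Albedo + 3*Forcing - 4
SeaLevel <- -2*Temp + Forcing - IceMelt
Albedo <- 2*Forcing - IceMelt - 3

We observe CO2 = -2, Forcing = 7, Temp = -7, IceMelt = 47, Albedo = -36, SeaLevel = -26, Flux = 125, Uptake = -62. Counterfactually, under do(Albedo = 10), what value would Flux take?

-13

Under do(Albedo=10), the mechanism Albedo <- 2*Forcing - IceMelt - 3 is discarded; Albedo is fixed at 10.
Forcing = -CO2 + 5  [with CO2=-2]  = 7
Flux = -3*Albedo + 3*Forcing - 4  [with Albedo=10, Forcing=7]  = -13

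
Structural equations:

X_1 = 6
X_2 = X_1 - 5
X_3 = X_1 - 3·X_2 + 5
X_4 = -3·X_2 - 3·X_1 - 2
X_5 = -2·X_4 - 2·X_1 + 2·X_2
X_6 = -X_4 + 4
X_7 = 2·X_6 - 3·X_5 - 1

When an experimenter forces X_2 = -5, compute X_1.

6

Under do(X_2=-5), the mechanism X_2 = X_1 - 5 is discarded; X_2 is fixed at -5.
X_1 is not downstream of the intervention, so its value is determined by the original equations.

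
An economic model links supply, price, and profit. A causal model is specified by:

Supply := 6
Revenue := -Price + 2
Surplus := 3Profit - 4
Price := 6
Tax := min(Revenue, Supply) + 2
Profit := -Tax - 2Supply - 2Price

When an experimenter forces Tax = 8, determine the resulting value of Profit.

-32

Intervening sets Tax = 8 and removes its equation (Tax := min(Revenue, Supply) + 2).
Profit = -Tax - 2Supply - 2Price  [with Tax=8, Supply=6, Price=6]  = -32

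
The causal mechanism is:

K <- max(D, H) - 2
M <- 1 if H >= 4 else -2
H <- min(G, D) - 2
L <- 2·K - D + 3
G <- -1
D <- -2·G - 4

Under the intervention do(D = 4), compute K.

2

Under do(D=4), the mechanism D <- -2·G - 4 is discarded; D is fixed at 4.
H = min(G, D) - 2  [with G=-1, D=4]  = -3
K = max(D, H) - 2  [with D=4, H=-3]  = 2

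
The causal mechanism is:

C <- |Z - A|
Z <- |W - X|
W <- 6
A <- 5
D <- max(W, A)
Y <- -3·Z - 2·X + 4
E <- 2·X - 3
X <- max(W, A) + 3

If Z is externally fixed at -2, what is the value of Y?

-8

Intervening sets Z = -2 and removes its equation (Z <- |W - X|).
X = max(W, A) + 3  [with W=6, A=5]  = 9
Y = -3·Z - 2·X + 4  [with Z=-2, X=9]  = -8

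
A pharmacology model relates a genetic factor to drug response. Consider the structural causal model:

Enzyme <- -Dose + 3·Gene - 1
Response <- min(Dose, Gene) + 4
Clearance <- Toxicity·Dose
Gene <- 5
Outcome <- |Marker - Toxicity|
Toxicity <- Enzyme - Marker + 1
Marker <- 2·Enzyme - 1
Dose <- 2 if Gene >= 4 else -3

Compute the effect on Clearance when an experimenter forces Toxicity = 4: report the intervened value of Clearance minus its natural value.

Intervening sets Toxicity = 4 and removes its equation (Toxicity <- Enzyme - Marker + 1).
Dose = 2 if Gene >= 4 else -3  [with Gene=5]  = 2
Clearance = Toxicity·Dose  [with Toxicity=4, Dose=2]  = 8
Without intervention: Dose = 2 if Gene >= 4 else -3  [with Gene=5]  = 2; Enzyme = -Dose + 3·Gene - 1  [with Dose=2, Gene=5]  = 12; Marker = 2·Enzyme - 1  [with Enzyme=12]  = 23; Toxicity = Enzyme - Marker + 1  [with Enzyme=12, Marker=23]  = -10; Clearance = Toxicity·Dose  [with Toxicity=-10, Dose=2]  = -20.
Change = 8 − (-20) = 28.

28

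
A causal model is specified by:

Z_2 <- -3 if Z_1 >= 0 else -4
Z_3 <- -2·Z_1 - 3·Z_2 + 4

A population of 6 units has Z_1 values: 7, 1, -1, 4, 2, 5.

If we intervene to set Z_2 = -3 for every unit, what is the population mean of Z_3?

The intervention sets Z_2=-3 in all 6 units regardless of Z_1. Recomputing Z_3 per unit gives -1, 11, 15, 5, 9, 3; average 7.

7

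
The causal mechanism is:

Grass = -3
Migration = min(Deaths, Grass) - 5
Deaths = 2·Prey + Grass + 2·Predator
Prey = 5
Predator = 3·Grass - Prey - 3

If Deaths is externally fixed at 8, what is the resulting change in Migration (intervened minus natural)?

Intervening sets Deaths = 8 and removes its equation (Deaths = 2·Prey + Grass + 2·Predator).
Migration = min(Deaths, Grass) - 5  [with Deaths=8, Grass=-3]  = -8
Without intervention: Predator = 3·Grass - Prey - 3  [with Grass=-3, Prey=5]  = -17; Deaths = 2·Prey + Grass + 2·Predator  [with Prey=5, Grass=-3, Predator=-17]  = -27; Migration = min(Deaths, Grass) - 5  [with Deaths=-27, Grass=-3]  = -32.
Change = -8 − (-32) = 24.

24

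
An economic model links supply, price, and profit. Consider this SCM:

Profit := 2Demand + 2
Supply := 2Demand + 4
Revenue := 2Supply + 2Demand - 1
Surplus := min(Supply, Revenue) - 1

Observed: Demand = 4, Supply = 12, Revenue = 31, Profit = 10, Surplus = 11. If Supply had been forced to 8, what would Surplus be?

7

do(Supply=8) replaces the equation Supply := 2Demand + 4 with the constant Supply = 8.
Revenue = 2Supply + 2Demand - 1  [with Supply=8, Demand=4]  = 23
Surplus = min(Supply, Revenue) - 1  [with Supply=8, Revenue=23]  = 7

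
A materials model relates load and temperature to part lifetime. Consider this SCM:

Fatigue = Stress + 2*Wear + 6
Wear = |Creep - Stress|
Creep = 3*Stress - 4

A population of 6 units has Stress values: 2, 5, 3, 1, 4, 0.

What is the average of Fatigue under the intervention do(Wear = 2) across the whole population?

12.5

The intervention sets Wear=2 in all 6 units regardless of Stress. Recomputing Fatigue per unit gives 12, 15, 13, 11, 14, 10; average 12.5.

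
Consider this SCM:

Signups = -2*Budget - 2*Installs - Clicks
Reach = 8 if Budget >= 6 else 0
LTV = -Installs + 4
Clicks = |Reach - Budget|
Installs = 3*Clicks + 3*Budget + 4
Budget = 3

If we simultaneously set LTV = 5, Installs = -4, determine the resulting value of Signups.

-1

Setting LTV = 5, Installs = -4 by intervention discards those variables' equations.
Reach = 8 if Budget >= 6 else 0  [with Budget=3]  = 0
Clicks = |Reach - Budget|  [with Reach=0, Budget=3]  = 3
Signups = -2*Budget - 2*Installs - Clicks  [with Budget=3, Installs=-4, Clicks=3]  = -1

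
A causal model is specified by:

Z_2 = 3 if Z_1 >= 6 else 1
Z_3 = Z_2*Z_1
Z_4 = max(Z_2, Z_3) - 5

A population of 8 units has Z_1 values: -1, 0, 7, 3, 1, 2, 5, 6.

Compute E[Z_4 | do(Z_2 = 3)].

Every unit gets Z_2=3 under the intervention. Z_4 values become -2, -2, 16, 4, -2, 1, 10, 13; E[Z_4|do(Z_2=3)] = 4.75.

4.75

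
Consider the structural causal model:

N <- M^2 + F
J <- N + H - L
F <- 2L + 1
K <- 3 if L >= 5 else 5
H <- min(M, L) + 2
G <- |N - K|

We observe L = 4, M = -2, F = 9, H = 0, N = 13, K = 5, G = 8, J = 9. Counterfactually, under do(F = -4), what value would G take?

5

The intervention breaks the incoming arrows to F: F <- 2L + 1 no longer applies, and F = -4.
N = M^2 + F  [with M=-2, F=-4]  = 0
K = 3 if L >= 5 else 5  [with L=4]  = 5
G = |N - K|  [with N=0, K=5]  = 5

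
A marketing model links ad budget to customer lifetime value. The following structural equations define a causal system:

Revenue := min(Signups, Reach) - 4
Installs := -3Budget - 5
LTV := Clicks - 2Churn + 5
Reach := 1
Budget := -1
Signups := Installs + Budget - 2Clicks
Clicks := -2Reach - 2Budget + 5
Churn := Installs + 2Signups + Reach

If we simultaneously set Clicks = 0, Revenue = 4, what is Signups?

-3

Setting Clicks = 0, Revenue = 4 by intervention discards those variables' equations.
Installs = -3Budget - 5  [with Budget=-1]  = -2
Signups = Installs + Budget - 2Clicks  [with Installs=-2, Budget=-1, Clicks=0]  = -3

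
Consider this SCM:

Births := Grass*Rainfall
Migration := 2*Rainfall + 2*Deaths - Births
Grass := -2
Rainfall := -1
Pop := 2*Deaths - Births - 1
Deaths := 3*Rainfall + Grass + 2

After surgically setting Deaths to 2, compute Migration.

Intervening sets Deaths = 2 and removes its equation (Deaths := 3*Rainfall + Grass + 2).
Births = Grass*Rainfall  [with Grass=-2, Rainfall=-1]  = 2
Migration = 2*Rainfall + 2*Deaths - Births  [with Rainfall=-1, Deaths=2, Births=2]  = 0

0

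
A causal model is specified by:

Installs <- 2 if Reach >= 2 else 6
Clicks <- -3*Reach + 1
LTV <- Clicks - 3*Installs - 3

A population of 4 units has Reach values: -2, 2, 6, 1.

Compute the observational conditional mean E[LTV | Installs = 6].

Observing Installs=6 restricts to units where Installs's equation naturally yields 6: Reach ∈ {-2, 1}. In that subpopulation LTV = -14, -23, mean -18.5.

-18.5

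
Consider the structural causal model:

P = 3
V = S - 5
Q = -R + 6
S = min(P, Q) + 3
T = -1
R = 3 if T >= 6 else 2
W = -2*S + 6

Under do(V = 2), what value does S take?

6

do(V=2) replaces the equation V = S - 5 with the constant V = 2.
Since S is not a descendant of the intervened variable, it is unaffected.
R = 3 if T >= 6 else 2  [with T=-1]  = 2
Q = -R + 6  [with R=2]  = 4
S = min(P, Q) + 3  [with P=3, Q=4]  = 6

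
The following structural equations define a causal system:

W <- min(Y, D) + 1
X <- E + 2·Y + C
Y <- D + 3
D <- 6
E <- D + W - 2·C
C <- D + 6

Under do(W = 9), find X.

21

The intervention breaks the incoming arrows to W: W <- min(Y, D) + 1 no longer applies, and W = 9.
Y = D + 3  [with D=6]  = 9
C = D + 6  [with D=6]  = 12
E = D + W - 2·C  [with D=6, W=9, C=12]  = -9
X = E + 2·Y + C  [with E=-9, Y=9, C=12]  = 21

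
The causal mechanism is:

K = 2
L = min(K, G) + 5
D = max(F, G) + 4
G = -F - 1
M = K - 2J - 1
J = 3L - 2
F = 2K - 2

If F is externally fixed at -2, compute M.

Under do(F=-2), the mechanism F = 2K - 2 is discarded; F is fixed at -2.
G = -F - 1  [with F=-2]  = 1
L = min(K, G) + 5  [with K=2, G=1]  = 6
J = 3L - 2  [with L=6]  = 16
M = K - 2J - 1  [with K=2, J=16]  = -31

-31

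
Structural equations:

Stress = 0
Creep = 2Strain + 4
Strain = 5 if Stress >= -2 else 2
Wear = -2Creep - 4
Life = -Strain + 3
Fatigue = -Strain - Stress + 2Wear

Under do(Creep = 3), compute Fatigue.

do(Creep=3) replaces the equation Creep = 2Strain + 4 with the constant Creep = 3.
Strain = 5 if Stress >= -2 else 2  [with Stress=0]  = 5
Wear = -2Creep - 4  [with Creep=3]  = -10
Fatigue = -Strain - Stress + 2Wear  [with Strain=5, Stress=0, Wear=-10]  = -25

-25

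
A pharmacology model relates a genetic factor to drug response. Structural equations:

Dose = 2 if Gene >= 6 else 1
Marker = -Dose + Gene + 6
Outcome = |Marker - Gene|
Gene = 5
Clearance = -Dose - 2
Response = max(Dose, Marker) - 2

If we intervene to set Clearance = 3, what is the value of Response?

8

The intervention breaks the incoming arrows to Clearance: Clearance = -Dose - 2 no longer applies, and Clearance = 3.
Since Response is not a descendant of the intervened variable, it is unaffected.
Dose = 2 if Gene >= 6 else 1  [with Gene=5]  = 1
Marker = -Dose + Gene + 6  [with Dose=1, Gene=5]  = 10
Response = max(Dose, Marker) - 2  [with Dose=1, Marker=10]  = 8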